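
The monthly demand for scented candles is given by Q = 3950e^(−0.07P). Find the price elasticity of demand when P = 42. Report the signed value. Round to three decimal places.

At P = 42, Q = 208.820.
dQ/dP = −0.07·3950e^(−0.07P) = −0.07Q = -14.617.
ε = (dQ/dP)(P/Q) = (-14.617)(42/208.820).
|ε| > 1, so demand is elastic at this price.

-2.940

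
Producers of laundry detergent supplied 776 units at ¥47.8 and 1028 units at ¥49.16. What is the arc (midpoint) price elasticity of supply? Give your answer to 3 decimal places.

9.959

ΔQ = 1028 − 776 = 252; ΔP = 49.16 − 47.8 = 1.36.
Midpoints: P̄ = 48.48, Q̄ = 902.0.
ε_s = (ΔQ/ΔP)(P̄/Q̄) = (252/1.36)(48.48/902.0).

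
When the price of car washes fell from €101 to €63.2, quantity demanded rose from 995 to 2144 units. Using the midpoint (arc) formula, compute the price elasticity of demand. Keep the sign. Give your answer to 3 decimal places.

-1.590

ΔQ = 2144 − 995 = 1149; ΔP = 63.2 − 101 = -37.8.
Midpoints: P̄ = 82.10, Q̄ = 1569.5.
ε = (ΔQ/ΔP)(P̄/Q̄) = (1149/-37.8)(82.10/1569.5).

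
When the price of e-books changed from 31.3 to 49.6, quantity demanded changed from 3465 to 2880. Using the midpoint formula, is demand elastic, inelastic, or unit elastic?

inelastic

Arc ε ≈ -0.408.
|ε| = 0.41 < 1.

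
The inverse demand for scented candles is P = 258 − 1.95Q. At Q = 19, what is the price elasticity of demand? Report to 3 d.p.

-5.964

At Q = 19, P = 258 − 1.95(19) = 220.95.
dP/dQ = −1.95, so dQ/dP = 1/(−1.95) = -0.513.
ε = (dQ/dP)(P/Q) = (-0.513)(220.95/19).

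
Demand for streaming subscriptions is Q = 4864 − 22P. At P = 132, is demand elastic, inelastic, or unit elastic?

elastic

Q = 1960, dQ/dP = -22.
ε = (dQ/dP)(P/Q) ≈ -1.482.
|ε| = 1.48 > 1.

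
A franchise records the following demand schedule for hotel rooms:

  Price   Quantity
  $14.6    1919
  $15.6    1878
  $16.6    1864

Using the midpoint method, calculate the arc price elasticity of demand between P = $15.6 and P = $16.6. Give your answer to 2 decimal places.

At P = 15.6, Q = 1878; at P = 16.6, Q = 1864.
ΔQ = -14, ΔP = 1.0. Midpoints: P̄ = 16.10, Q̄ = 1871.0.
ε = (ΔQ/ΔP)(P̄/Q̄) = (-14/1.0)(16.10/1871.0).

-0.12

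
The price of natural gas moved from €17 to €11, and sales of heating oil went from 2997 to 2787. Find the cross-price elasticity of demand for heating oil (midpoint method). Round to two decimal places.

ΔQ_x = 2787 − 2997 = -210; ΔP_y = 11 − 17 = -6.
Midpoints: P̄_y = 14.00, Q̄_x = 2892.0.
ε_xy = (ΔQ_x/ΔP_y)(P̄_y/Q̄_x) = (-210/-6)(14.00/2892.0).
ε_xy > 0, so the goods are substitutes.

0.17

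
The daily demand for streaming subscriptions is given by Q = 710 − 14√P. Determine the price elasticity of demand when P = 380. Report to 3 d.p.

At P = 380, Q = 437.090.
dQ/dP = −14/(2√P) = -0.359.
ε = (dQ/dP)(P/Q) = (-0.359)(380/437.090).

-0.312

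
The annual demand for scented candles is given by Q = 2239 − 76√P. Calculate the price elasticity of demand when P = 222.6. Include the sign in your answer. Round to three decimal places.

At P = 222.6, Q = 1105.096.
dQ/dP = −76/(2√P) = -2.547.
ε = (dQ/dP)(P/Q) = (-2.547)(222.6/1105.096).
|ε| < 1, so demand is inelastic at this price.

-0.513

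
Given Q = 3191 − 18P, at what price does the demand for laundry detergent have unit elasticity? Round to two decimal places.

For linear demand Q = a − bP, ε = −bP/(a − bP). |ε| = 1 when bP = a − bP, i.e. P = a/(2b).
P = 3191/(2·18) = 3191/36 = 88.6389.

88.64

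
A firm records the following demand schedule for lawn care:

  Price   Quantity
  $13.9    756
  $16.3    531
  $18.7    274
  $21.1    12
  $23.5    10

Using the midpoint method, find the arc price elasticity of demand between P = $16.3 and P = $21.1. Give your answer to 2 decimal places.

At P = 16.3, Q = 531; at P = 21.1, Q = 12.
ΔQ = -519, ΔP = 4.8. Midpoints: P̄ = 18.70, Q̄ = 271.5.
ε = (ΔQ/ΔP)(P̄/Q̄) = (-519/4.8)(18.70/271.5).

-7.45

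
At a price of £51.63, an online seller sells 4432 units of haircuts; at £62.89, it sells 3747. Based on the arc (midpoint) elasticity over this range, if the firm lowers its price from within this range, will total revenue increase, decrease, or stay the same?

Arc ε = (-685/11.26)(57.26/4089.5) ≈ -0.852.
|ε| = 0.85 < 1, so demand is inelastic. A price cut therefore reduces total revenue.

decrease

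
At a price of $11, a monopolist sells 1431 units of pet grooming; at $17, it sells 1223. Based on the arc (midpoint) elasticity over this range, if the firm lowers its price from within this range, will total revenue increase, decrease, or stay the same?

decrease

Arc ε = (-208/6)(14.00/1327.0) ≈ -0.366.
|ε| = 0.37 < 1, so demand is inelastic. A price cut therefore reduces total revenue.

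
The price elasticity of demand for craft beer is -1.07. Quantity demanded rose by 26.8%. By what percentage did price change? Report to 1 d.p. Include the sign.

-25.0%

%ΔP ≈ %ΔQ / ε = (26.8%)/(-1.07) = -25.05%.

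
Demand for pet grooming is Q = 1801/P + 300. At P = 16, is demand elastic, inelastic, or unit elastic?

inelastic

Q = 412.562, dQ/dP = -7.035.
ε = (dQ/dP)(P/Q) ≈ -0.273.
|ε| = 0.27 < 1.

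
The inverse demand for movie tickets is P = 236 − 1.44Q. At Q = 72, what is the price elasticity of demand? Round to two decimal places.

At Q = 72, P = 236 − 1.44(72) = 132.32.
dP/dQ = −1.44, so dQ/dP = 1/(−1.44) = -0.694.
ε = (dQ/dP)(P/Q) = (-0.694)(132.32/72).

-1.28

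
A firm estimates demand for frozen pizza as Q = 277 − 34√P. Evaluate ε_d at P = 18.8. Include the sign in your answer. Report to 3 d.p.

At P = 18.8, Q = 129.580.
dQ/dP = −34/(2√P) = -3.921.
ε = (dQ/dP)(P/Q) = (-3.921)(18.8/129.580).

-0.569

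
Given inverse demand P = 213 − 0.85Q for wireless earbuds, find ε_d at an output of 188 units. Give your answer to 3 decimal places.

-0.333

At Q = 188, P = 213 − 0.85(188) = 53.20.
dP/dQ = −0.85, so dQ/dP = 1/(−0.85) = -1.176.
ε = (dQ/dP)(P/Q) = (-1.176)(53.20/188).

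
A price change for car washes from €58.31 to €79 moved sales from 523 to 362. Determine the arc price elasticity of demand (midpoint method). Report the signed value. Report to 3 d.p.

ΔQ = 362 − 523 = -161; ΔP = 79 − 58.31 = 20.69.
Midpoints: P̄ = 68.66, Q̄ = 442.5.
ε = (ΔQ/ΔP)(P̄/Q̄) = (-161/20.69)(68.66/442.5).

-1.207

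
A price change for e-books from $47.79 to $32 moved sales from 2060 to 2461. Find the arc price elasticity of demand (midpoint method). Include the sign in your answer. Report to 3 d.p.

ΔQ = 2461 − 2060 = 401; ΔP = 32 − 47.79 = -15.79.
Midpoints: P̄ = 39.89, Q̄ = 2260.5.
ε = (ΔQ/ΔP)(P̄/Q̄) = (401/-15.79)(39.89/2260.5).

-0.448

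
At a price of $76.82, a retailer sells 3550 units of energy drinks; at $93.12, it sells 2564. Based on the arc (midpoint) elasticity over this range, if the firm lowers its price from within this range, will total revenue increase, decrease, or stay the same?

increase

Arc ε = (-986/16.3)(84.97/3057.0) ≈ -1.681.
|ε| = 1.68 > 1, so demand is elastic. A price cut therefore raises total revenue.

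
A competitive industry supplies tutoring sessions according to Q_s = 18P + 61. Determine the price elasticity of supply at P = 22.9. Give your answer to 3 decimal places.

0.871

At P = 22.9, Q_s = 473.20.
dQ_s/dP = 18.
ε_s = (dQ_s/dP)(P/Q_s) = (18)(22.9/473.20).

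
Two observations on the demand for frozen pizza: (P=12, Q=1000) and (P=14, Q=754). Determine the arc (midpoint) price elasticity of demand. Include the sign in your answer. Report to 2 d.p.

ΔQ = 754 − 1000 = -246; ΔP = 14 − 12 = 2.
Midpoints: P̄ = 13.00, Q̄ = 877.0.
ε = (ΔQ/ΔP)(P̄/Q̄) = (-246/2)(13.00/877.0).

-1.82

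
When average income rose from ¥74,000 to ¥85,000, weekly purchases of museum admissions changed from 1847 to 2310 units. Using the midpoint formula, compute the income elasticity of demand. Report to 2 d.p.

ΔQ = 463, ΔI = 11000. Midpoints: Ī = 79,500, Q̄ = 2078.5.
ε_I = (ΔQ/ΔI)(Ī/Q̄) = (463/11000)(79500/2078.5).

1.61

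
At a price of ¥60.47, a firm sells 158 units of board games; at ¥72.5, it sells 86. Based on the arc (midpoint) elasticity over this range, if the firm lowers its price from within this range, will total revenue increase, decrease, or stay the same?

Arc ε = (-72/12.03)(66.48/122.0) ≈ -3.262.
|ε| = 3.26 > 1, so demand is elastic. A price cut therefore raises total revenue.

increase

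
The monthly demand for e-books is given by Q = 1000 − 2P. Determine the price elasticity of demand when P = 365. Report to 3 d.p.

-2.704

At P = 365, Q = 270.
dQ/dP = −2.
ε = (dQ/dP)(P/Q) = (-2)(365/270).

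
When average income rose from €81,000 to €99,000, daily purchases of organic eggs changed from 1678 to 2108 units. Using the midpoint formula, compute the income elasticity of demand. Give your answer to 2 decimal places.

1.14

ΔQ = 430, ΔI = 18000. Midpoints: Ī = 90,000, Q̄ = 1893.0.
ε_I = (ΔQ/ΔI)(Ī/Q̄) = (430/18000)(90000/1893.0).
ε_I > 0, so the good is normal.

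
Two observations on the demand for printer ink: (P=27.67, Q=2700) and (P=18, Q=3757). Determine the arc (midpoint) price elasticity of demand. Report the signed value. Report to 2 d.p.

-0.77

ΔQ = 3757 − 2700 = 1057; ΔP = 18 − 27.67 = -9.67.
Midpoints: P̄ = 22.84, Q̄ = 3228.5.
ε = (ΔQ/ΔP)(P̄/Q̄) = (1057/-9.67)(22.84/3228.5).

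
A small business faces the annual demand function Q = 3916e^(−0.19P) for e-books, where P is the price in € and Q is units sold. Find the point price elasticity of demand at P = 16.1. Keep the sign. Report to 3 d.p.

At P = 16.1, Q = 183.796.
dQ/dP = −0.19·3916e^(−0.19P) = −0.19Q = -34.921.
ε = (dQ/dP)(P/Q) = (-34.921)(16.1/183.796).

-3.059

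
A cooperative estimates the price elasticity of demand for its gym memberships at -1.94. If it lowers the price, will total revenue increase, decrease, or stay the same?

increase

|ε| = 1.94 > 1, so demand is elastic. A price cut therefore raises total revenue.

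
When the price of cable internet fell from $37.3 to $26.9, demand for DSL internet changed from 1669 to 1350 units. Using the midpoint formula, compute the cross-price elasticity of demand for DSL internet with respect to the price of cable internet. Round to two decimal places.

ΔQ_x = 1350 − 1669 = -319; ΔP_y = 26.9 − 37.3 = -10.4.
Midpoints: P̄_y = 32.10, Q̄_x = 1509.5.
ε_xy = (ΔQ_x/ΔP_y)(P̄_y/Q̄_x) = (-319/-10.4)(32.10/1509.5).
ε_xy > 0, so the goods are substitutes.

0.65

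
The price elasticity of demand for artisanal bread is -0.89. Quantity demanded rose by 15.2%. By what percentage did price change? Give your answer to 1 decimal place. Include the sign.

-17.1%

%ΔP ≈ %ΔQ / ε = (15.2%)/(-0.89) = -17.08%.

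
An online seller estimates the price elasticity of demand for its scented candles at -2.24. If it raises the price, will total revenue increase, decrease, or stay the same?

decrease

|ε| = 2.24 > 1, so demand is elastic. A price rise therefore reduces total revenue.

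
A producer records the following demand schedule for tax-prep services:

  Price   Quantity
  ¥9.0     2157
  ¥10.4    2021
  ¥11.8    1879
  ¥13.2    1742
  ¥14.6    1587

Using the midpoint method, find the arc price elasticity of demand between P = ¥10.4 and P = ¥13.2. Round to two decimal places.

-0.62

At P = 10.4, Q = 2021; at P = 13.2, Q = 1742.
ΔQ = -279, ΔP = 2.8. Midpoints: P̄ = 11.80, Q̄ = 1881.5.
ε = (ΔQ/ΔP)(P̄/Q̄) = (-279/2.8)(11.80/1881.5).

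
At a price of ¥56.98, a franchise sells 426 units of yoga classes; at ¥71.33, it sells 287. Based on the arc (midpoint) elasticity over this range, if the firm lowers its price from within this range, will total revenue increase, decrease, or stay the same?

increase

Arc ε = (-139/14.35)(64.16/356.5) ≈ -1.743.
|ε| = 1.74 > 1, so demand is elastic. A price cut therefore raises total revenue.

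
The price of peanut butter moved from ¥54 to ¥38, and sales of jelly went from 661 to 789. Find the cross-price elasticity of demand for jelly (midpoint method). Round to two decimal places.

ΔQ_x = 789 − 661 = 128; ΔP_y = 38 − 54 = -16.
Midpoints: P̄_y = 46.00, Q̄_x = 725.0.
ε_xy = (ΔQ_x/ΔP_y)(P̄_y/Q̄_x) = (128/-16)(46.00/725.0).

-0.51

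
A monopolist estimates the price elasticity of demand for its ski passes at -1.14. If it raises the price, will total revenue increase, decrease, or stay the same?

decrease

|ε| = 1.14 > 1, so demand is elastic. A price rise therefore reduces total revenue.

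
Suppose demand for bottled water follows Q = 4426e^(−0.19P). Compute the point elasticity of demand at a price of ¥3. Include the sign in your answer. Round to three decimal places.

At P = 3, Q = 2503.016.
dQ/dP = −0.19·4426e^(−0.19P) = −0.19Q = -475.573.
ε = (dQ/dP)(P/Q) = (-475.573)(3/2503.016).
|ε| < 1, so demand is inelastic at this price.

-0.570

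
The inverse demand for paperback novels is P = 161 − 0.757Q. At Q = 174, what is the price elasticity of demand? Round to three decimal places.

At Q = 174, P = 161 − 0.757(174) = 29.28.
dP/dQ = −0.757, so dQ/dP = 1/(−0.757) = -1.321.
ε = (dQ/dP)(P/Q) = (-1.321)(29.28/174).

-0.222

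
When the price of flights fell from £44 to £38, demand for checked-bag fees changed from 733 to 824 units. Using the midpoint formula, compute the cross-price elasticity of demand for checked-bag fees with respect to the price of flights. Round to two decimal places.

-0.80

ΔQ_x = 824 − 733 = 91; ΔP_y = 38 − 44 = -6.
Midpoints: P̄_y = 41.00, Q̄_x = 778.5.
ε_xy = (ΔQ_x/ΔP_y)(P̄_y/Q̄_x) = (91/-6)(41.00/778.5).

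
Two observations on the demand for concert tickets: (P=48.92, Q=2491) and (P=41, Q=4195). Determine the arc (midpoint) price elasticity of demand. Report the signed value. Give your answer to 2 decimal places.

-2.89

ΔQ = 4195 − 2491 = 1704; ΔP = 41 − 48.92 = -7.92.
Midpoints: P̄ = 44.96, Q̄ = 3343.0.
ε = (ΔQ/ΔP)(P̄/Q̄) = (1704/-7.92)(44.96/3343.0).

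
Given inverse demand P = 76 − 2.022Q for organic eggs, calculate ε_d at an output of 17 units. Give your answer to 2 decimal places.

At Q = 17, P = 76 − 2.022(17) = 41.63.
dP/dQ = −2.022, so dQ/dP = 1/(−2.022) = -0.495.
ε = (dQ/dP)(P/Q) = (-0.495)(41.63/17).

-1.21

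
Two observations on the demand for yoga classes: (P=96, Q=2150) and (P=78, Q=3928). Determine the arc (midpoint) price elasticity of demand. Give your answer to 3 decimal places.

ΔQ = 3928 − 2150 = 1778; ΔP = 78 − 96 = -18.
Midpoints: P̄ = 87.00, Q̄ = 3039.0.
ε = (ΔQ/ΔP)(P̄/Q̄) = (1778/-18)(87.00/3039.0).

-2.828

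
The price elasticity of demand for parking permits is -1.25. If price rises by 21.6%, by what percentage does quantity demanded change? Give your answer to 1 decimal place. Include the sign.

-27.0%

%ΔQ ≈ ε × %ΔP = (-1.25)(21.6%) = -27.00%.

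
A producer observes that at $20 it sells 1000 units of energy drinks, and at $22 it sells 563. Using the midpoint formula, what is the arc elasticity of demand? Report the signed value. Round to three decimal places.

ΔQ = 563 − 1000 = -437; ΔP = 22 − 20 = 2.
Midpoints: P̄ = 21.00, Q̄ = 781.5.
ε = (ΔQ/ΔP)(P̄/Q̄) = (-437/2)(21.00/781.5).

-5.871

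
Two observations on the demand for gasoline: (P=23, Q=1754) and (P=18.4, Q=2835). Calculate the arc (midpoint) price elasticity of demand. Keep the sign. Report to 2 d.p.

ΔQ = 2835 − 1754 = 1081; ΔP = 18.4 − 23 = -4.6.
Midpoints: P̄ = 20.70, Q̄ = 2294.5.
ε = (ΔQ/ΔP)(P̄/Q̄) = (1081/-4.6)(20.70/2294.5).

-2.12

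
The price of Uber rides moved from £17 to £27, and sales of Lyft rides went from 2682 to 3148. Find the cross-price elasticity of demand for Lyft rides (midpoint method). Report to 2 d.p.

0.35

ΔQ_x = 3148 − 2682 = 466; ΔP_y = 27 − 17 = 10.
Midpoints: P̄_y = 22.00, Q̄_x = 2915.0.
ε_xy = (ΔQ_x/ΔP_y)(P̄_y/Q̄_x) = (466/10)(22.00/2915.0).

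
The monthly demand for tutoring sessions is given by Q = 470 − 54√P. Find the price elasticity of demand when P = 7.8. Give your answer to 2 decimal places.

-0.24

At P = 7.8, Q = 319.186.
dQ/dP = −54/(2√P) = -9.668.
ε = (dQ/dP)(P/Q) = (-9.668)(7.8/319.186).
|ε| < 1, so demand is inelastic at this price.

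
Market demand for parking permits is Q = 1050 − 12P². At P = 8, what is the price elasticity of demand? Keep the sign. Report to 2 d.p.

At P = 8, Q = 282.
dQ/dP = −24P = -192.
ε = (dQ/dP)(P/Q) = (-192)(8/282).

-5.45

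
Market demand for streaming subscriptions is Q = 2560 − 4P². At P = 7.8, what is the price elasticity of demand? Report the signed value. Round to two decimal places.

-0.21

At P = 7.8, Q = 2316.640.
dQ/dP = −8P = -62.400.
ε = (dQ/dP)(P/Q) = (-62.400)(7.8/2316.640).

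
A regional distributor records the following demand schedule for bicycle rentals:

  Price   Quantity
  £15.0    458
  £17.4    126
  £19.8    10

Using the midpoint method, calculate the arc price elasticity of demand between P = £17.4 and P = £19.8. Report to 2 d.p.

-13.22

At P = 17.4, Q = 126; at P = 19.8, Q = 10.
ΔQ = -116, ΔP = 2.4. Midpoints: P̄ = 18.60, Q̄ = 68.0.
ε = (ΔQ/ΔP)(P̄/Q̄) = (-116/2.4)(18.60/68.0).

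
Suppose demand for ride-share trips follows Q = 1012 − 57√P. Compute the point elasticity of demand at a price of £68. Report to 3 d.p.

-0.434

At P = 68, Q = 541.966.
dQ/dP = −57/(2√P) = -3.456.
ε = (dQ/dP)(P/Q) = (-3.456)(68/541.966).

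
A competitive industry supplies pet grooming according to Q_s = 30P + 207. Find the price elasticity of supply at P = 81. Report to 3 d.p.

0.922

At P = 81, Q_s = 2637.
dQ_s/dP = 30.
ε_s = (dQ_s/dP)(P/Q_s) = (30)(81/2637).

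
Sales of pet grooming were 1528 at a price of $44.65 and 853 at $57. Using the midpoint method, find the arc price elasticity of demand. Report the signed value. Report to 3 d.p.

ΔQ = 853 − 1528 = -675; ΔP = 57 − 44.65 = 12.35.
Midpoints: P̄ = 50.83, Q̄ = 1190.5.
ε = (ΔQ/ΔP)(P̄/Q̄) = (-675/12.35)(50.83/1190.5).

-2.333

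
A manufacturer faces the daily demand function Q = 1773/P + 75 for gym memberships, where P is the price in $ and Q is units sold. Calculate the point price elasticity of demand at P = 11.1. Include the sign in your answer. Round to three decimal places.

At P = 11.1, Q = 234.730.
dQ/dP = −1773/P² = -14.390.
ε = (dQ/dP)(P/Q) = (-14.390)(11.1/234.730).

-0.680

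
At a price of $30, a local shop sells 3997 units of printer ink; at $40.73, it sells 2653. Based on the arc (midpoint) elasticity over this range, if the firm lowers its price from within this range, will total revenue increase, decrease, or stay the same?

Arc ε = (-1344/10.73)(35.36/3325.0) ≈ -1.332.
|ε| = 1.33 > 1, so demand is elastic. A price cut therefore raises total revenue.

increase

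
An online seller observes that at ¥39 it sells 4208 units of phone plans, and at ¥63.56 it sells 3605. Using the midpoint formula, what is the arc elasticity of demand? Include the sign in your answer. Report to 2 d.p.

ΔQ = 3605 − 4208 = -603; ΔP = 63.56 − 39 = 24.56.
Midpoints: P̄ = 51.28, Q̄ = 3906.5.
ε = (ΔQ/ΔP)(P̄/Q̄) = (-603/24.56)(51.28/3906.5).

-0.32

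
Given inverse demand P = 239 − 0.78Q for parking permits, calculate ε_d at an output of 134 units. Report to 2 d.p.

At Q = 134, P = 239 − 0.78(134) = 134.48.
dP/dQ = −0.78, so dQ/dP = 1/(−0.78) = -1.282.
ε = (dQ/dP)(P/Q) = (-1.282)(134.48/134).

-1.29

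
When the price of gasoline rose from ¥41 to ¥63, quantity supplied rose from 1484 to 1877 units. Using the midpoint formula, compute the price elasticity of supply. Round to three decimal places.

ΔQ = 1877 − 1484 = 393; ΔP = 63 − 41 = 22.
Midpoints: P̄ = 52.00, Q̄ = 1680.5.
ε_s = (ΔQ/ΔP)(P̄/Q̄) = (393/22)(52.00/1680.5).

0.553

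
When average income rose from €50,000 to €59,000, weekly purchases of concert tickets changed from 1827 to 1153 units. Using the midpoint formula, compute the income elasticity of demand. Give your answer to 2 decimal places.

-2.74

ΔQ = -674, ΔI = 9000. Midpoints: Ī = 54,500, Q̄ = 1490.0.
ε_I = (ΔQ/ΔI)(Ī/Q̄) = (-674/9000)(54500/1490.0).
ε_I < 0, so the good is inferior.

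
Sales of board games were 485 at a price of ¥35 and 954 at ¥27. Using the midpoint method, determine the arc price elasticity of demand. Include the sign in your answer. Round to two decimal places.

ΔQ = 954 − 485 = 469; ΔP = 27 − 35 = -8.
Midpoints: P̄ = 31.00, Q̄ = 719.5.
ε = (ΔQ/ΔP)(P̄/Q̄) = (469/-8)(31.00/719.5).

-2.53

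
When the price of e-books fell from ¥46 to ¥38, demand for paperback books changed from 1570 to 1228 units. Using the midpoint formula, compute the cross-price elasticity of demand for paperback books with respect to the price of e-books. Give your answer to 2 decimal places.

ΔQ_x = 1228 − 1570 = -342; ΔP_y = 38 − 46 = -8.
Midpoints: P̄_y = 42.00, Q̄_x = 1399.0.
ε_xy = (ΔQ_x/ΔP_y)(P̄_y/Q̄_x) = (-342/-8)(42.00/1399.0).

1.28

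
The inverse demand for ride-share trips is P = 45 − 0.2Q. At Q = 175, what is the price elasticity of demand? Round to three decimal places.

-0.286

At Q = 175, P = 45 − 0.2(175) = 10.00.
dP/dQ = −0.2, so dQ/dP = 1/(−0.2) = -5.000.
ε = (dQ/dP)(P/Q) = (-5.000)(10.00/175).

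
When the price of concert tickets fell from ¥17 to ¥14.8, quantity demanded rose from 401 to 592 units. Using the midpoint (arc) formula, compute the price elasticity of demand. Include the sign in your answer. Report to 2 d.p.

ΔQ = 592 − 401 = 191; ΔP = 14.8 − 17 = -2.2.
Midpoints: P̄ = 15.90, Q̄ = 496.5.
ε = (ΔQ/ΔP)(P̄/Q̄) = (191/-2.2)(15.90/496.5).

-2.78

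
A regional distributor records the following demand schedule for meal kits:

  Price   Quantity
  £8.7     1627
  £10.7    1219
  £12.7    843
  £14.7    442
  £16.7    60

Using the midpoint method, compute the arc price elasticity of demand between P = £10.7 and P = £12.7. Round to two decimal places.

-2.13

At P = 10.7, Q = 1219; at P = 12.7, Q = 843.
ΔQ = -376, ΔP = 2.0. Midpoints: P̄ = 11.70, Q̄ = 1031.0.
ε = (ΔQ/ΔP)(P̄/Q̄) = (-376/2.0)(11.70/1031.0).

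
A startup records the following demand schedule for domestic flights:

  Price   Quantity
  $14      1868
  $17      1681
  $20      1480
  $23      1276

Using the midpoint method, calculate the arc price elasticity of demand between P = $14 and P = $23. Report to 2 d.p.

At P = 14, Q = 1868; at P = 23, Q = 1276.
ΔQ = -592, ΔP = 9. Midpoints: P̄ = 18.50, Q̄ = 1572.0.
ε = (ΔQ/ΔP)(P̄/Q̄) = (-592/9)(18.50/1572.0).

-0.77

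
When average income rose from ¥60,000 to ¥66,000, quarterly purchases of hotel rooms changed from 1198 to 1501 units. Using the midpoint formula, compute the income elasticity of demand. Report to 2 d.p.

ΔQ = 303, ΔI = 6000. Midpoints: Ī = 63,000, Q̄ = 1349.5.
ε_I = (ΔQ/ΔI)(Ī/Q̄) = (303/6000)(63000/1349.5).
ε_I > 0, so the good is normal.

2.36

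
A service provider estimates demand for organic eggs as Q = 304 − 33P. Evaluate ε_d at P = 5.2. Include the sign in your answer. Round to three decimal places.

At P = 5.2, Q = 132.400.
dQ/dP = −33.
ε = (dQ/dP)(P/Q) = (-33)(5.2/132.400).
|ε| > 1, so demand is elastic at this price.

-1.296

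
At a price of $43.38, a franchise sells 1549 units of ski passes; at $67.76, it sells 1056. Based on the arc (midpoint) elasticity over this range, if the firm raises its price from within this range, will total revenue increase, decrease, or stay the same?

increase

Arc ε = (-493/24.38)(55.57/1302.5) ≈ -0.863.
|ε| = 0.86 < 1, so demand is inelastic. A price rise therefore raises total revenue.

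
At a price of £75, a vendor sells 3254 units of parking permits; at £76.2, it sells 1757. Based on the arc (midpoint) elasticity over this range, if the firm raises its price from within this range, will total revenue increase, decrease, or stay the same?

Arc ε = (-1497/1.2)(75.60/2505.5) ≈ -37.642.
|ε| = 37.64 > 1, so demand is elastic. A price rise therefore reduces total revenue.

decrease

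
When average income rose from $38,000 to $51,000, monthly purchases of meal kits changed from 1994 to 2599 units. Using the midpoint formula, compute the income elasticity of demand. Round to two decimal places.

0.90

ΔQ = 605, ΔI = 13000. Midpoints: Ī = 44,500, Q̄ = 2296.5.
ε_I = (ΔQ/ΔI)(Ī/Q̄) = (605/13000)(44500/2296.5).
ε_I > 0, so the good is normal.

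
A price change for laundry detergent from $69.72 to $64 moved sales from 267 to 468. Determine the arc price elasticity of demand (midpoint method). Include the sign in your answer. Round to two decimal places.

-6.39

ΔQ = 468 − 267 = 201; ΔP = 64 − 69.72 = -5.72.
Midpoints: P̄ = 66.86, Q̄ = 367.5.
ε = (ΔQ/ΔP)(P̄/Q̄) = (201/-5.72)(66.86/367.5).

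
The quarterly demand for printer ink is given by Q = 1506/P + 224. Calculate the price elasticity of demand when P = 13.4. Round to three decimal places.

At P = 13.4, Q = 336.388.
dQ/dP = −1506/P² = -8.387.
ε = (dQ/dP)(P/Q) = (-8.387)(13.4/336.388).
|ε| < 1, so demand is inelastic at this price.

-0.334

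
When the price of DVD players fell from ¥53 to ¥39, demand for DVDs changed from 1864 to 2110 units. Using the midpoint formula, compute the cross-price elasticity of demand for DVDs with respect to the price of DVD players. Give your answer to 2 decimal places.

ΔQ_x = 2110 − 1864 = 246; ΔP_y = 39 − 53 = -14.
Midpoints: P̄_y = 46.00, Q̄_x = 1987.0.
ε_xy = (ΔQ_x/ΔP_y)(P̄_y/Q̄_x) = (246/-14)(46.00/1987.0).

-0.41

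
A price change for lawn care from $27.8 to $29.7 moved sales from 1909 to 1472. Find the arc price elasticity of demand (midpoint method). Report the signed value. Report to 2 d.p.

ΔQ = 1472 − 1909 = -437; ΔP = 29.7 − 27.8 = 1.9.
Midpoints: P̄ = 28.75, Q̄ = 1690.5.
ε = (ΔQ/ΔP)(P̄/Q̄) = (-437/1.9)(28.75/1690.5).

-3.91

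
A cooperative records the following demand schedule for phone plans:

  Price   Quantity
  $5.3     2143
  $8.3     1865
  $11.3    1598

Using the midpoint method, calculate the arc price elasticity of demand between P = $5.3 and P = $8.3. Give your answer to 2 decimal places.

At P = 5.3, Q = 2143; at P = 8.3, Q = 1865.
ΔQ = -278, ΔP = 3.0. Midpoints: P̄ = 6.80, Q̄ = 2004.0.
ε = (ΔQ/ΔP)(P̄/Q̄) = (-278/3.0)(6.80/2004.0).

-0.31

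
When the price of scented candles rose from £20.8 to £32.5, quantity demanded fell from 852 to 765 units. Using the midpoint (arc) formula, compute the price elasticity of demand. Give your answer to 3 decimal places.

ΔQ = 765 − 852 = -87; ΔP = 32.5 − 20.8 = 11.7.
Midpoints: P̄ = 26.65, Q̄ = 808.5.
ε = (ΔQ/ΔP)(P̄/Q̄) = (-87/11.7)(26.65/808.5).

-0.245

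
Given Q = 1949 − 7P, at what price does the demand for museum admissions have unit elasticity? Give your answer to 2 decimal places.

For linear demand Q = a − bP, ε = −bP/(a − bP). |ε| = 1 when bP = a − bP, i.e. P = a/(2b).
P = 1949/(2·7) = 1949/14 = 139.2143.

139.21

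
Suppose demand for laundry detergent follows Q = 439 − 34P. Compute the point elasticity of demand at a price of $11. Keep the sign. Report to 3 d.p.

At P = 11, Q = 65.
dQ/dP = −34.
ε = (dQ/dP)(P/Q) = (-34)(11/65).
|ε| > 1, so demand is elastic at this price.

-5.754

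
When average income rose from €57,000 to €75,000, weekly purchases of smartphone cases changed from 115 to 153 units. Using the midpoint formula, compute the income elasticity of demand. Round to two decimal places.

1.04

ΔQ = 38, ΔI = 18000. Midpoints: Ī = 66,000, Q̄ = 134.0.
ε_I = (ΔQ/ΔI)(Ī/Q̄) = (38/18000)(66000/134.0).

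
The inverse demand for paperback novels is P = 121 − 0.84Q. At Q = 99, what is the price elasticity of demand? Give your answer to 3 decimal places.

-0.455

At Q = 99, P = 121 − 0.84(99) = 37.84.
dP/dQ = −0.84, so dQ/dP = 1/(−0.84) = -1.190.
ε = (dQ/dP)(P/Q) = (-1.190)(37.84/99).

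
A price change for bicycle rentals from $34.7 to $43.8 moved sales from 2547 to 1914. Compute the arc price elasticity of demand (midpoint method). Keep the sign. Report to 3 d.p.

-1.224

ΔQ = 1914 − 2547 = -633; ΔP = 43.8 − 34.7 = 9.1.
Midpoints: P̄ = 39.25, Q̄ = 2230.5.
ε = (ΔQ/ΔP)(P̄/Q̄) = (-633/9.1)(39.25/2230.5).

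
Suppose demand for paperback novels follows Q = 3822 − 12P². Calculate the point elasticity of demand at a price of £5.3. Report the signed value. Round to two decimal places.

-0.19

At P = 5.3, Q = 3484.920.
dQ/dP = −24P = -127.200.
ε = (dQ/dP)(P/Q) = (-127.200)(5.3/3484.920).
|ε| < 1, so demand is inelastic at this price.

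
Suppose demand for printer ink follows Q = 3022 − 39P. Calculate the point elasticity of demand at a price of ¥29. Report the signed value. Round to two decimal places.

-0.60

At P = 29, Q = 1891.
dQ/dP = −39.
ε = (dQ/dP)(P/Q) = (-39)(29/1891).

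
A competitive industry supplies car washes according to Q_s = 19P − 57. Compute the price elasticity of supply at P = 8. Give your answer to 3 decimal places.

1.600

At P = 8, Q_s = 95.
dQ_s/dP = 19.
ε_s = (dQ_s/dP)(P/Q_s) = (19)(8/95).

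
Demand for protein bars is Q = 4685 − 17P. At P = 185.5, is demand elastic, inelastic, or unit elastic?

Q = 1531.500, dQ/dP = -17.
ε = (dQ/dP)(P/Q) ≈ -2.059.
|ε| = 2.06 > 1.

elastic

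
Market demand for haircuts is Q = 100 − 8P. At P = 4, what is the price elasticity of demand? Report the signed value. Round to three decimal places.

At P = 4, Q = 68.
dQ/dP = −8.
ε = (dQ/dP)(P/Q) = (-8)(4/68).
|ε| < 1, so demand is inelastic at this price.

-0.471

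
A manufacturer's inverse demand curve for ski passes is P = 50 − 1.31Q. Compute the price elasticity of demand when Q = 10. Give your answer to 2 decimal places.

-2.82

At Q = 10, P = 50 − 1.31(10) = 36.90.
dP/dQ = −1.31, so dQ/dP = 1/(−1.31) = -0.763.
ε = (dQ/dP)(P/Q) = (-0.763)(36.90/10).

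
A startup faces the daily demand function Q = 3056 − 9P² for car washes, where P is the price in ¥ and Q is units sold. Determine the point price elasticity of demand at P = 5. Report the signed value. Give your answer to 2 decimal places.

-0.16

At P = 5, Q = 2831.
dQ/dP = −18P = -90.
ε = (dQ/dP)(P/Q) = (-90)(5/2831).
|ε| < 1, so demand is inelastic at this price.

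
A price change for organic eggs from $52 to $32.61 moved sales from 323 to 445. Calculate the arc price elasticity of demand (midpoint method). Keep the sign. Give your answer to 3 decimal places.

-0.693

ΔQ = 445 − 323 = 122; ΔP = 32.61 − 52 = -19.39.
Midpoints: P̄ = 42.30, Q̄ = 384.0.
ε = (ΔQ/ΔP)(P̄/Q̄) = (122/-19.39)(42.30/384.0).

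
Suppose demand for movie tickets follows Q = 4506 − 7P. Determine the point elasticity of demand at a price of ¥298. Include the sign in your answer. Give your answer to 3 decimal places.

-0.862

At P = 298, Q = 2420.
dQ/dP = −7.
ε = (dQ/dP)(P/Q) = (-7)(298/2420).
|ε| < 1, so demand is inelastic at this price.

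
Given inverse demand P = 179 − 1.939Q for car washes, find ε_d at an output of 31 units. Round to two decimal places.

At Q = 31, P = 179 − 1.939(31) = 118.89.
dP/dQ = −1.939, so dQ/dP = 1/(−1.939) = -0.516.
ε = (dQ/dP)(P/Q) = (-0.516)(118.89/31).

-1.98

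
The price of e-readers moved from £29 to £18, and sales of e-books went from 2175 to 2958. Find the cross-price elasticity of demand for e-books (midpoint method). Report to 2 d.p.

-0.65

ΔQ_x = 2958 − 2175 = 783; ΔP_y = 18 − 29 = -11.
Midpoints: P̄_y = 23.50, Q̄_x = 2566.5.
ε_xy = (ΔQ_x/ΔP_y)(P̄_y/Q̄_x) = (783/-11)(23.50/2566.5).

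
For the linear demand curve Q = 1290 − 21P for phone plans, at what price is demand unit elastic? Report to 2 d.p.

30.71

For linear demand Q = a − bP, ε = −bP/(a − bP). |ε| = 1 when bP = a − bP, i.e. P = a/(2b).
P = 1290/(2·21) = 1290/42 = 30.7143.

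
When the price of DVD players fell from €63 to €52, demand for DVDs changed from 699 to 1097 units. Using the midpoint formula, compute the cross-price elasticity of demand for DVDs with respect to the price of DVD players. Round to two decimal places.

-2.32

ΔQ_x = 1097 − 699 = 398; ΔP_y = 52 − 63 = -11.
Midpoints: P̄_y = 57.50, Q̄_x = 898.0.
ε_xy = (ΔQ_x/ΔP_y)(P̄_y/Q̄_x) = (398/-11)(57.50/898.0).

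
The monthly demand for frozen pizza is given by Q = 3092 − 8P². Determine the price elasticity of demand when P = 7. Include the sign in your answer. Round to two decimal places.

At P = 7, Q = 2700.
dQ/dP = −16P = -112.
ε = (dQ/dP)(P/Q) = (-112)(7/2700).
|ε| < 1, so demand is inelastic at this price.

-0.29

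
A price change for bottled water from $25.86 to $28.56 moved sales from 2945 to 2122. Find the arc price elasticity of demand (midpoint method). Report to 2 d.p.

-3.27

ΔQ = 2122 − 2945 = -823; ΔP = 28.56 − 25.86 = 2.7.
Midpoints: P̄ = 27.21, Q̄ = 2533.5.
ε = (ΔQ/ΔP)(P̄/Q̄) = (-823/2.7)(27.21/2533.5).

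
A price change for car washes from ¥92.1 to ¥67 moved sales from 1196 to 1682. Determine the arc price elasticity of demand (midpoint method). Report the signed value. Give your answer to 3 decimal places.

ΔQ = 1682 − 1196 = 486; ΔP = 67 − 92.1 = -25.1.
Midpoints: P̄ = 79.55, Q̄ = 1439.0.
ε = (ΔQ/ΔP)(P̄/Q̄) = (486/-25.1)(79.55/1439.0).

-1.070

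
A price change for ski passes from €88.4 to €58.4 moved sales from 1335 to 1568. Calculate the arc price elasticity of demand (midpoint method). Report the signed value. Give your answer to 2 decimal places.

ΔQ = 1568 − 1335 = 233; ΔP = 58.4 − 88.4 = -30.0.
Midpoints: P̄ = 73.40, Q̄ = 1451.5.
ε = (ΔQ/ΔP)(P̄/Q̄) = (233/-30.0)(73.40/1451.5).

-0.39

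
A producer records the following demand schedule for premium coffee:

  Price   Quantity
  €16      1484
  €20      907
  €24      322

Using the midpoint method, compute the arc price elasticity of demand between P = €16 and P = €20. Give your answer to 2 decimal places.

-2.17

At P = 16, Q = 1484; at P = 20, Q = 907.
ΔQ = -577, ΔP = 4. Midpoints: P̄ = 18.00, Q̄ = 1195.5.
ε = (ΔQ/ΔP)(P̄/Q̄) = (-577/4)(18.00/1195.5).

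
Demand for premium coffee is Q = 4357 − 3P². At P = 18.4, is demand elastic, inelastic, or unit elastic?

Q = 3341.320, dQ/dP = -110.400.
ε = (dQ/dP)(P/Q) ≈ -0.608.
|ε| = 0.61 < 1.

inelastic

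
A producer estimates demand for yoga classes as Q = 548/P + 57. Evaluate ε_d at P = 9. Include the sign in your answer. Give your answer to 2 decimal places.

-0.52

At P = 9, Q = 117.889.
dQ/dP = −548/P² = -6.765.
ε = (dQ/dP)(P/Q) = (-6.765)(9/117.889).
|ε| < 1, so demand is inelastic at this price.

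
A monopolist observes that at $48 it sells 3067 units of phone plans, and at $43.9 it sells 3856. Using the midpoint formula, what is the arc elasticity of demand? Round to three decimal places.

-2.555

ΔQ = 3856 − 3067 = 789; ΔP = 43.9 − 48 = -4.1.
Midpoints: P̄ = 45.95, Q̄ = 3461.5.
ε = (ΔQ/ΔP)(P̄/Q̄) = (789/-4.1)(45.95/3461.5).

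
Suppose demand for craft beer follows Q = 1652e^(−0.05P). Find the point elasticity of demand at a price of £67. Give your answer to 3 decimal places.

-3.350

At P = 67, Q = 57.959.
dQ/dP = −0.05·1652e^(−0.05P) = −0.05Q = -2.898.
ε = (dQ/dP)(P/Q) = (-2.898)(67/57.959).
|ε| > 1, so demand is elastic at this price.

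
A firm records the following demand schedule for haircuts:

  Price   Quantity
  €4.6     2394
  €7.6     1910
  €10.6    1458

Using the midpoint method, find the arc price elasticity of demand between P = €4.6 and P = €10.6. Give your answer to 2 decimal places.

At P = 4.6, Q = 2394; at P = 10.6, Q = 1458.
ΔQ = -936, ΔP = 6.0. Midpoints: P̄ = 7.60, Q̄ = 1926.0.
ε = (ΔQ/ΔP)(P̄/Q̄) = (-936/6.0)(7.60/1926.0).

-0.62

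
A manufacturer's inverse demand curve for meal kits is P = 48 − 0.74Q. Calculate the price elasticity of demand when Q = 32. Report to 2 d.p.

At Q = 32, P = 48 − 0.74(32) = 24.32.
dP/dQ = −0.74, so dQ/dP = 1/(−0.74) = -1.351.
ε = (dQ/dP)(P/Q) = (-1.351)(24.32/32).

-1.03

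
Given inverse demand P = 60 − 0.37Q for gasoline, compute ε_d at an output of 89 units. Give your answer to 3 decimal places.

-0.822

At Q = 89, P = 60 − 0.37(89) = 27.07.
dP/dQ = −0.37, so dQ/dP = 1/(−0.37) = -2.703.
ε = (dQ/dP)(P/Q) = (-2.703)(27.07/89).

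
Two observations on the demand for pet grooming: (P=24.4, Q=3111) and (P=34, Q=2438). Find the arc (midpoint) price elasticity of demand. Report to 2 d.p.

ΔQ = 2438 − 3111 = -673; ΔP = 34 − 24.4 = 9.6.
Midpoints: P̄ = 29.20, Q̄ = 2774.5.
ε = (ΔQ/ΔP)(P̄/Q̄) = (-673/9.6)(29.20/2774.5).

-0.74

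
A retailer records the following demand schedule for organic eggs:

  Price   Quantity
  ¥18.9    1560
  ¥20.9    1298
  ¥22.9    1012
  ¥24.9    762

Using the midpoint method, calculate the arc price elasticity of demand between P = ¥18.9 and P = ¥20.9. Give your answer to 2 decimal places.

-1.82

At P = 18.9, Q = 1560; at P = 20.9, Q = 1298.
ΔQ = -262, ΔP = 2.0. Midpoints: P̄ = 19.90, Q̄ = 1429.0.
ε = (ΔQ/ΔP)(P̄/Q̄) = (-262/2.0)(19.90/1429.0).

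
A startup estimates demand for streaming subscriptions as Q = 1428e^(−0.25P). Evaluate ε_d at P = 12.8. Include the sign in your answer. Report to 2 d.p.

At P = 12.8, Q = 58.208.
dQ/dP = −0.25·1428e^(−0.25P) = −0.25Q = -14.552.
ε = (dQ/dP)(P/Q) = (-14.552)(12.8/58.208).

-3.20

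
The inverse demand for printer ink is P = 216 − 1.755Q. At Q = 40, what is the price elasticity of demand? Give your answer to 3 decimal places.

At Q = 40, P = 216 − 1.755(40) = 145.80.
dP/dQ = −1.755, so dQ/dP = 1/(−1.755) = -0.570.
ε = (dQ/dP)(P/Q) = (-0.570)(145.80/40).

-2.077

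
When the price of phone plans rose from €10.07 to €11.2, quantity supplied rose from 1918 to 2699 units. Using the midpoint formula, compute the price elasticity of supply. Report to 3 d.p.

ΔQ = 2699 − 1918 = 781; ΔP = 11.2 − 10.07 = 1.13.
Midpoints: P̄ = 10.63, Q̄ = 2308.5.
ε_s = (ΔQ/ΔP)(P̄/Q̄) = (781/1.13)(10.63/2308.5).

3.184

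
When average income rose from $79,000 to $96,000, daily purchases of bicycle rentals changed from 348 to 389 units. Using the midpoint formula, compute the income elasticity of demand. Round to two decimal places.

ΔQ = 41, ΔI = 17000. Midpoints: Ī = 87,500, Q̄ = 368.5.
ε_I = (ΔQ/ΔI)(Ī/Q̄) = (41/17000)(87500/368.5).

0.57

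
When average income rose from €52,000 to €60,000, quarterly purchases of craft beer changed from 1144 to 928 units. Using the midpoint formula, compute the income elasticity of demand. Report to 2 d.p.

-1.46

ΔQ = -216, ΔI = 8000. Midpoints: Ī = 56,000, Q̄ = 1036.0.
ε_I = (ΔQ/ΔI)(Ī/Q̄) = (-216/8000)(56000/1036.0).
ε_I < 0, so the good is inferior.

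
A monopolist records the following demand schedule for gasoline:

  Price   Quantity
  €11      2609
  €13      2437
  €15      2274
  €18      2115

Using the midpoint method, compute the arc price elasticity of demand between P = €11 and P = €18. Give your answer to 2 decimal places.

At P = 11, Q = 2609; at P = 18, Q = 2115.
ΔQ = -494, ΔP = 7. Midpoints: P̄ = 14.50, Q̄ = 2362.0.
ε = (ΔQ/ΔP)(P̄/Q̄) = (-494/7)(14.50/2362.0).

-0.43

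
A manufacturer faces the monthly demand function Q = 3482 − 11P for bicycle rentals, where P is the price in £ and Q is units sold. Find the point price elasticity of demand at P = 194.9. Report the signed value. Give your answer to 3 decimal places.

-1.602

At P = 194.9, Q = 1338.100.
dQ/dP = −11.
ε = (dQ/dP)(P/Q) = (-11)(194.9/1338.100).
|ε| > 1, so demand is elastic at this price.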